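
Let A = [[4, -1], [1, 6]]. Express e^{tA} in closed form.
e^{tA} = [[(1 - t)*e^{5*t}, -t*e^{5*t}], [t*e^{5*t}, (t + 1)*e^{5*t}]]

A has Jordan form J = [[5, 1], [0, 5]] with A = PJP^{-1}, so e^{tA} = P e^{tJ} P^{-1}.

For a Jordan block J_k(λ), e^{tJ_k(λ)} = e^{λt} · (I + tN + t^2 N^2/2! + ... + t^{k-1} N^{k-1}/(k-1)!) where N is the nilpotent superdiagonal part.

Assembling the blocks and conjugating back gives the entries of e^{tA} as shown above.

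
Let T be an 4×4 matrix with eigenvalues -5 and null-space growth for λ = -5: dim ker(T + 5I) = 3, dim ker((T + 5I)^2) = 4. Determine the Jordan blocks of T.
Jordan blocks: (-5, 2), (-5, 1), (-5, 1)

λ = -5: successive nullity increments [3, 1] count blocks of size ≥ k; block sizes are [2, 1, 1].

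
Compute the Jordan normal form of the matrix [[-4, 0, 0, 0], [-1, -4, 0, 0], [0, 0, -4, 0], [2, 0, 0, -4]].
The characteristic polynomial is det(xI - A) = (x + 4)^4, so the eigenvalues are -4 (algebraic multiplicity 4).

For λ = -4: rank(A + 4I) = 1, rank((A + 4I)^2) = 0. The eigenspace has dimension 4 - 1 = 3, so there are 3 Jordan blocks; the rank sequence gives block sizes [2, 1, 1].

Assembling the blocks gives the Jordan form J above.

J = [[-4, 1, 0, 0], [0, -4, 0, 0], [0, 0, -4, 0], [0, 0, 0, -4]]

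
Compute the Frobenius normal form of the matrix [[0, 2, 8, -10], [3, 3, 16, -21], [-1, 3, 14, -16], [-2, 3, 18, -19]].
R = [[0, 0, 0, -4], [1, 0, 0, -10], [0, 1, 0, -4], [0, 0, 1, -2]]

The invariant factors of A (the non-unit diagonal entries of the Smith normal form of xI - A over ℚ[x]) are (x + 2)(x^3 + 4x + 2), each dividing the next. The characteristic polynomial is their product, (x + 2)(x^3 + 4x + 2).

The rational canonical form is the block-diagonal matrix of companion matrices C(f_i):
R = [[0, 0, 0, -4], [1, 0, 0, -10], [0, 1, 0, -4], [0, 0, 1, -2]].

Note the characteristic polynomial does not split into linear factors over ℚ, so A has no Jordan form over ℚ; the rational canonical form exists over any field.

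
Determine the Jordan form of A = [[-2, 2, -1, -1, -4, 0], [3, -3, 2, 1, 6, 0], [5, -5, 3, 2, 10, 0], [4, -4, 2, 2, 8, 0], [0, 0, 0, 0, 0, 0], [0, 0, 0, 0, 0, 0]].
J = [[0, 1, 0, 0, 0, 0], [0, 0, 1, 0, 0, 0], [0, 0, 0, 0, 0, 0], [0, 0, 0, 0, 0, 0], [0, 0, 0, 0, 0, 0], [0, 0, 0, 0, 0, 0]]

The characteristic polynomial is det(xI - A) = x^6, so the eigenvalues are 0 (algebraic multiplicity 6).

For λ = 0: rank(A) = 2, rank(A^2) = 1, rank(A^3) = 0. The eigenspace has dimension 6 - 2 = 4, so there are 4 Jordan blocks; the rank sequence gives block sizes [3, 1, 1, 1].

Assembling the blocks gives the Jordan form J above.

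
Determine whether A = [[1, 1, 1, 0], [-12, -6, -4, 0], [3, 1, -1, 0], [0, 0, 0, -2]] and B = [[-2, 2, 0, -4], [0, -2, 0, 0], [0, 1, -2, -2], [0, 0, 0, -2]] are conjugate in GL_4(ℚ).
Yes.

Two matrices over a field are similar if and only if they have the same invariant factors.

Both A and B have characteristic polynomial (x + 2)^4 and minimal polynomial (x + 2)^2. Computing further, both have invariant factors x + 2, x + 2, (x + 2)^2. Hence A and B are similar.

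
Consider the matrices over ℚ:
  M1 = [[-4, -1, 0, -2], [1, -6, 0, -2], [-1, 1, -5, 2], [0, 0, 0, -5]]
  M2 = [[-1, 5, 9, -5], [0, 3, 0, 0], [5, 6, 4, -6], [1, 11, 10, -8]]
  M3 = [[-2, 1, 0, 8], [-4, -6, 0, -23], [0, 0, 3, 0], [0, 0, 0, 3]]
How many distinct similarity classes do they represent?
Characteristic polynomials: χ_{M1} = (x + 5)^4, χ_{M2} = (x - 3)^2(x + 4)^2, χ_{M3} = (x - 3)^2(x + 4)^2.

{M1}: invariant factors x + 5, x + 5, (x + 5)^2.

{M2, M3}: invariant factors x - 3, (x - 3)(x + 4)^2.

Matrices are similar if and only if their invariant-factor lists agree; the partition into similarity classes is {M1}, {M2, M3}.

2 classes: {M1}, {M2, M3}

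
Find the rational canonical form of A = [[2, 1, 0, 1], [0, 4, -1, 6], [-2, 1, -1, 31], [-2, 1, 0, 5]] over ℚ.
The invariant factors of A (the non-unit diagonal entries of the Smith normal form of xI - A over ℚ[x]) are x - 4, (x - 4)^2(x + 2), each dividing the next. The characteristic polynomial is their product, (x - 4)^3(x + 2).

The rational canonical form is the block-diagonal matrix of companion matrices C(f_i):
R = [[4, 0, 0, 0], [0, 0, 0, -32], [0, 1, 0, 0], [0, 0, 1, 6]].

R = [[4, 0, 0, 0], [0, 0, 0, -32], [0, 1, 0, 0], [0, 0, 1, 6]]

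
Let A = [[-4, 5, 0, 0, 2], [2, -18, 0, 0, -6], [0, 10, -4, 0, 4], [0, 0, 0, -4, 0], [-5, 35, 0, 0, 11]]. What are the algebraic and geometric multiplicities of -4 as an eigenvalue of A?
The characteristic polynomial is (x + 3)(x + 4)^4, so the factor x + 4 appears with exponent 4: the algebraic multiplicity is 4.

rank(A + 4I) = 2, so the eigenspace has dimension 5 - 2 = 3: the geometric multiplicity is 3.

Since 3 < 4, A is not diagonalizable.

algebraic multiplicity 4, geometric multiplicity 3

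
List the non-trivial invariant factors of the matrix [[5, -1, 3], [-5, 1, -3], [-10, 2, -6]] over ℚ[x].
x, x^2

The Jordan structure of A has elementary divisors x^2, x. Arranging the block sizes at each eigenvalue in decreasing order and taking row products gives the invariant factors.

Invariant factors (smallest first, each dividing the next): x, x^2.

Check: the last factor x^2 is the minimal polynomial, and the product x^3 is the characteristic polynomial.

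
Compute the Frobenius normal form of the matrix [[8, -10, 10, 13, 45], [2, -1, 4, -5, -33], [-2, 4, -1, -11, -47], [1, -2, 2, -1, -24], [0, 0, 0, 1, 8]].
The invariant factors of A (the non-unit diagonal entries of the Smith normal form of xI - A over ℚ[x]) are x - 3, x - 3, (x - 3)^2(x - 1), each dividing the next. The characteristic polynomial is their product, (x - 3)^4(x - 1).

The rational canonical form is the block-diagonal matrix of companion matrices C(f_i):
R = [[3, 0, 0, 0, 0], [0, 3, 0, 0, 0], [0, 0, 0, 0, 9], [0, 0, 1, 0, -15], [0, 0, 0, 1, 7]].

R = [[3, 0, 0, 0, 0], [0, 3, 0, 0, 0], [0, 0, 0, 0, 9], [0, 0, 1, 0, -15], [0, 0, 0, 1, 7]]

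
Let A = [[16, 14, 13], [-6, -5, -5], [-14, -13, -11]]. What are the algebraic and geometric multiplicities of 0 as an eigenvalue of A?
algebraic multiplicity 3, geometric multiplicity 1

The characteristic polynomial is x^3, so the factor x appears with exponent 3: the algebraic multiplicity is 3.

rank(A) = 2, so the eigenspace has dimension 3 - 2 = 1: the geometric multiplicity is 1.

Since 1 < 3, A is not diagonalizable.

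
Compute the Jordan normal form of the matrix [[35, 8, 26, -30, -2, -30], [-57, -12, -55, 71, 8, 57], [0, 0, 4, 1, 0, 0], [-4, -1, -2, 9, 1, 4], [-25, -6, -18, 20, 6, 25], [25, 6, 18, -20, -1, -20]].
The characteristic polynomial is det(xI - A) = (x - 5)^4(x - 1)^2, so the eigenvalues are 1 (algebraic multiplicity 2), 5 (algebraic multiplicity 4).

For λ = 1: rank(A - I) = 5, rank((A - I)^2) = 4. The eigenspace has dimension 6 - 5 = 1, so there is 1 Jordan block; the rank sequence gives block sizes [2].

For λ = 5: rank(A - 5I) = 4, rank((A - 5I)^2) = 3, rank((A - 5I)^3) = 2. The eigenspace has dimension 6 - 4 = 2, so there are 2 Jordan blocks; the rank sequence gives block sizes [3, 1].

Assembling the blocks gives the Jordan form J above.

J = [[1, 1, 0, 0, 0, 0], [0, 1, 0, 0, 0, 0], [0, 0, 5, 1, 0, 0], [0, 0, 0, 5, 1, 0], [0, 0, 0, 0, 5, 0], [0, 0, 0, 0, 0, 5]]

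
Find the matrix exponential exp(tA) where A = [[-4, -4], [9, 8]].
e^{tA} = [[(1 - 6*t)*e^{2*t}, -4*t*e^{2*t}], [9*t*e^{2*t}, (6*t + 1)*e^{2*t}]]

A has Jordan form J = [[2, 1], [0, 2]] with A = PJP^{-1}, so e^{tA} = P e^{tJ} P^{-1}.

For a Jordan block J_k(λ), e^{tJ_k(λ)} = e^{λt} · (I + tN + t^2 N^2/2! + ... + t^{k-1} N^{k-1}/(k-1)!) where N is the nilpotent superdiagonal part.

Assembling the blocks and conjugating back gives the entries of e^{tA} as shown above.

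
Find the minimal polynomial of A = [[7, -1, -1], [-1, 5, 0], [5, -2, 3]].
The characteristic polynomial factors as (x - 5)^3. The minimal polynomial is ∏(x - λ)^{k_λ} where k_λ is the size of the largest Jordan block at λ.

For λ = 5: rank(A - 5I) = 2, and the largest Jordan block has size 3 (the smallest k with rank((A - 5I)^k) = rank((A - 5I)^(k+1))).

So m_A(x) = (x - 5)^3.

m_A(x) = (x - 5)^3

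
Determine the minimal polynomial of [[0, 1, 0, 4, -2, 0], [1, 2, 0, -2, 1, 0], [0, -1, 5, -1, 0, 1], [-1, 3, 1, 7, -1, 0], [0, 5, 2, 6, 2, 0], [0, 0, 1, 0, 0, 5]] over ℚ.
m_A(x) = (x - 5)^3(x - 2)^3

The characteristic polynomial factors as (x - 5)^3(x - 2)^3. The minimal polynomial is ∏(x - λ)^{k_λ} where k_λ is the size of the largest Jordan block at λ.

For λ = 2: rank(A - 2I) = 5, and the largest Jordan block has size 3 (the smallest k with rank((A - 2I)^k) = rank((A - 2I)^(k+1))).
For λ = 5: rank(A - 5I) = 5, and the largest Jordan block has size 3 (the smallest k with rank((A - 5I)^k) = rank((A - 5I)^(k+1))).

So m_A(x) = (x - 5)^3(x - 2)^3.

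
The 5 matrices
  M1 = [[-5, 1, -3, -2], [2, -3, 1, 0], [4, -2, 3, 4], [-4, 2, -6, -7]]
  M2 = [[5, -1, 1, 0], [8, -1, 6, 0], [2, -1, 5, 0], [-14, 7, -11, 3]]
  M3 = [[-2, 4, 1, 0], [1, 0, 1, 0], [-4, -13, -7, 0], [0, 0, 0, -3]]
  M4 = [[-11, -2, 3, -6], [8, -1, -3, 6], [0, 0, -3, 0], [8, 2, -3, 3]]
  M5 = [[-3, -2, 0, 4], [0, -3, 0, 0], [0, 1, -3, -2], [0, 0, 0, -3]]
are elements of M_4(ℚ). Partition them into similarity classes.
Characteristic polynomials: χ_{M1} = (x + 3)^4, χ_{M2} = (x - 3)^4, χ_{M3} = (x + 3)^4, χ_{M4} = (x + 3)^4, χ_{M5} = (x + 3)^4.

{M1, M3}: invariant factors x + 3, (x + 3)^3.

{M2}: invariant factors x - 3, (x - 3)^3.

{M4, M5}: invariant factors x + 3, x + 3, (x + 3)^2.

Matrices are similar if and only if their invariant-factor lists agree; the partition into similarity classes is {M1, M3}, {M2}, {M4, M5}.

3 classes: {M1, M3}, {M2}, {M4, M5}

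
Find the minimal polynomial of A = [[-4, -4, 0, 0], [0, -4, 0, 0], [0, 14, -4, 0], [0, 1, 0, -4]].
The characteristic polynomial factors as (x + 4)^4. The minimal polynomial is ∏(x - λ)^{k_λ} where k_λ is the size of the largest Jordan block at λ.

For λ = -4: rank(A + 4I) = 1, and the largest Jordan block has size 2 (the smallest k with rank((A + 4I)^k) = rank((A + 4I)^(k+1))).

So m_A(x) = (x + 4)^2.

m_A(x) = (x + 4)^2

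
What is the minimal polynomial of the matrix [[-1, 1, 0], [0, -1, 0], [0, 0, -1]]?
The characteristic polynomial factors as (x + 1)^3. The minimal polynomial is ∏(x - λ)^{k_λ} where k_λ is the size of the largest Jordan block at λ.

For λ = -1: rank(A + I) = 1, and the largest Jordan block has size 2 (the smallest k with rank((A + I)^k) = rank((A + I)^(k+1))).

So m_A(x) = (x + 1)^2.

m_A(x) = (x + 1)^2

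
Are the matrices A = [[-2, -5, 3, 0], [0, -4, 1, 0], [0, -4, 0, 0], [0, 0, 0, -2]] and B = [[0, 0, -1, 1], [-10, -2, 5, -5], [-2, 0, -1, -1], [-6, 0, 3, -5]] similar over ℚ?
Both have characteristic polynomial (x + 2)^4, but the minimal polynomial of A is (x + 2)^3 while the minimal polynomial of B is (x + 2)^2. The minimal polynomial is a similarity invariant, so A and B are not similar.

No.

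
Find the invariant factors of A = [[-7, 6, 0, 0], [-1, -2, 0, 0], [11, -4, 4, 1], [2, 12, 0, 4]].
(x - 4)^2(x + 4)(x + 5)

The Jordan structure of A has elementary divisors (x + 5), (x + 4), (x - 4)^2. Arranging the block sizes at each eigenvalue in decreasing order and taking row products gives the invariant factors.

Invariant factors (smallest first, each dividing the next): (x - 4)^2(x + 4)(x + 5).

Check: the last factor (x - 4)^2(x + 4)(x + 5) is the minimal polynomial, and the product (x - 4)^2(x + 4)(x + 5) is the characteristic polynomial.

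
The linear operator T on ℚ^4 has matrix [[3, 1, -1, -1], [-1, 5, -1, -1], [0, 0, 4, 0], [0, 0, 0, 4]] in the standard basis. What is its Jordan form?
The characteristic polynomial is det(xI - A) = (x - 4)^4, so the eigenvalues are 4 (algebraic multiplicity 4).

For λ = 4: rank(A - 4I) = 1, rank((A - 4I)^2) = 0. The eigenspace has dimension 4 - 1 = 3, so there are 3 Jordan blocks; the rank sequence gives block sizes [2, 1, 1].

Assembling the blocks gives the Jordan form J above.

J = [[4, 1, 0, 0], [0, 4, 0, 0], [0, 0, 4, 0], [0, 0, 0, 4]]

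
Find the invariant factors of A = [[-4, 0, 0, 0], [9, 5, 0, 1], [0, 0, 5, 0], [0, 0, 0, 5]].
The Jordan structure of A has elementary divisors (x + 4), (x - 5)^2, (x - 5). Arranging the block sizes at each eigenvalue in decreasing order and taking row products gives the invariant factors.

Invariant factors (smallest first, each dividing the next): x - 5, (x - 5)^2(x + 4).

Check: the last factor (x - 5)^2(x + 4) is the minimal polynomial, and the product (x - 5)^3(x + 4) is the characteristic polynomial.

x - 5, (x - 5)^2(x + 4)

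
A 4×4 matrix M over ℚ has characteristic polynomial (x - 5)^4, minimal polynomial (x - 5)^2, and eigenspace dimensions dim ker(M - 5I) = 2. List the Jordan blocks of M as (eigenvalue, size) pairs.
λ = 5: algebraic multiplicity 4 (exponent in χ_M), largest block size 2 (exponent in m_M), 2 blocks (geometric multiplicity). These force block sizes [2, 2].

Jordan blocks: (5, 2), (5, 2)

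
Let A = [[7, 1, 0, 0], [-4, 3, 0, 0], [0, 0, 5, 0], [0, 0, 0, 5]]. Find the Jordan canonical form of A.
J = [[5, 1, 0, 0], [0, 5, 0, 0], [0, 0, 5, 0], [0, 0, 0, 5]]

The characteristic polynomial is det(xI - A) = (x - 5)^4, so the eigenvalues are 5 (algebraic multiplicity 4).

For λ = 5: rank(A - 5I) = 1, rank((A - 5I)^2) = 0. The eigenspace has dimension 4 - 1 = 3, so there are 3 Jordan blocks; the rank sequence gives block sizes [2, 1, 1].

Assembling the blocks gives the Jordan form J above.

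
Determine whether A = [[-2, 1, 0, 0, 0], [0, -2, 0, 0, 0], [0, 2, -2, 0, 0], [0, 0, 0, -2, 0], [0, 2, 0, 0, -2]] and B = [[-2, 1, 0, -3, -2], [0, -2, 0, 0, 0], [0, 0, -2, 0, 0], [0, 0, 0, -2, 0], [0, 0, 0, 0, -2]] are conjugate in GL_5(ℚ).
Two matrices over a field are similar if and only if they have the same invariant factors.

Both A and B have characteristic polynomial (x + 2)^5 and minimal polynomial (x + 2)^2. Computing further, both have invariant factors x + 2, x + 2, x + 2, (x + 2)^2. Hence A and B are similar.

Yes.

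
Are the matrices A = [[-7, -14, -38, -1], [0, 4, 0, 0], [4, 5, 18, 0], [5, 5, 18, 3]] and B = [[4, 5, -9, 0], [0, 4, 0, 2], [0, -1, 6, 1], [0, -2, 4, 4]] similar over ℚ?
Two matrices over a field are similar if and only if they have the same invariant factors.

Both A and B have characteristic polynomial (x - 6)(x - 4)^3 and minimal polynomial (x - 6)(x - 4)^3. Computing further, both have invariant factors (x - 6)(x - 4)^3. Hence A and B are similar.

Yes.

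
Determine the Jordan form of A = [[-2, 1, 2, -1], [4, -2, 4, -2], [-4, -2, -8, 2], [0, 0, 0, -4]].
The characteristic polynomial is det(xI - A) = (x + 4)^4, so the eigenvalues are -4 (algebraic multiplicity 4).

For λ = -4: rank(A + 4I) = 1, rank((A + 4I)^2) = 0. The eigenspace has dimension 4 - 1 = 3, so there are 3 Jordan blocks; the rank sequence gives block sizes [2, 1, 1].

Assembling the blocks gives the Jordan form J above.

J = [[-4, 1, 0, 0], [0, -4, 0, 0], [0, 0, -4, 0], [0, 0, 0, -4]]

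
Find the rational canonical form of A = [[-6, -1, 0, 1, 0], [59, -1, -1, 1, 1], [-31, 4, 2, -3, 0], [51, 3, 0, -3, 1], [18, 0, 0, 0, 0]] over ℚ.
R = [[0, 0, 0, 0, 18], [1, 0, 0, 0, 33], [0, 1, 0, 0, 6], [0, 0, 1, 0, -16], [0, 0, 0, 1, -8]]

The invariant factors of A (the non-unit diagonal entries of the Smith normal form of xI - A over ℚ[x]) are (x + 1)^2(x + 3)(x^2 + 3x - 6), each dividing the next. The characteristic polynomial is their product, (x + 1)^2(x + 3)(x^2 + 3x - 6).

The rational canonical form is the block-diagonal matrix of companion matrices C(f_i):
R = [[0, 0, 0, 0, 18], [1, 0, 0, 0, 33], [0, 1, 0, 0, 6], [0, 0, 1, 0, -16], [0, 0, 0, 1, -8]].

Note the characteristic polynomial does not split into linear factors over ℚ, so A has no Jordan form over ℚ; the rational canonical form exists over any field.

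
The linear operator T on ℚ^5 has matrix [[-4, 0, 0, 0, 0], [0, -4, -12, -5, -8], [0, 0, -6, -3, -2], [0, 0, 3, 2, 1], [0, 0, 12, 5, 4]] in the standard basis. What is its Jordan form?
The characteristic polynomial is det(xI - A) = x^3(x + 4)^2, so the eigenvalues are -4 (algebraic multiplicity 2), 0 (algebraic multiplicity 3).

For λ = -4: rank(A + 4I) = 3. The eigenspace has dimension 5 - 3 = 2, so there are 2 Jordan blocks; the rank sequence gives block sizes [1, 1].

For λ = 0: rank(A) = 4, rank(A^2) = 3, rank(A^3) = 2. The eigenspace has dimension 5 - 4 = 1, so there is 1 Jordan block; the rank sequence gives block sizes [3].

Assembling the blocks gives the Jordan form J above.

J = [[-4, 0, 0, 0, 0], [0, -4, 0, 0, 0], [0, 0, 0, 1, 0], [0, 0, 0, 0, 1], [0, 0, 0, 0, 0]]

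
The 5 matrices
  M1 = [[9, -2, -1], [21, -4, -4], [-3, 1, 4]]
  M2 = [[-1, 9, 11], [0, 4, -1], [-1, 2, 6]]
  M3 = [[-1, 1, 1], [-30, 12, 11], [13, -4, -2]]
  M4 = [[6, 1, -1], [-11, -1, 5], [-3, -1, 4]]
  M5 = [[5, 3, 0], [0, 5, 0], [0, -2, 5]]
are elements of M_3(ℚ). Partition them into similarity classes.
2 classes: {M1, M2, M3, M4}, {M5}

Characteristic polynomials: χ_{M1} = (x - 3)^3, χ_{M2} = (x - 3)^3, χ_{M3} = (x - 3)^3, χ_{M4} = (x - 3)^3, χ_{M5} = (x - 5)^3.

{M1, M2, M3, M4}: invariant factors (x - 3)^3.

{M5}: invariant factors x - 5, (x - 5)^2.

Matrices are similar if and only if their invariant-factor lists agree; the partition into similarity classes is {M1, M2, M3, M4}, {M5}.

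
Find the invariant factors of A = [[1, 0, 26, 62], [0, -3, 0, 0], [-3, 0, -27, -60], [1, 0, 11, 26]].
The Jordan structure of A has elementary divisors (x + 3)^2, (x + 3), (x - 6). Arranging the block sizes at each eigenvalue in decreasing order and taking row products gives the invariant factors.

Invariant factors (smallest first, each dividing the next): x + 3, (x - 6)(x + 3)^2.

Check: the last factor (x - 6)(x + 3)^2 is the minimal polynomial, and the product (x - 6)(x + 3)^3 is the characteristic polynomial.

x + 3, (x - 6)(x + 3)^2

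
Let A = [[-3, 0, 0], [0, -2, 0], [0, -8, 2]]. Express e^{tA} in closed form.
A has Jordan form J = [[-3, 0, 0], [0, -2, 0], [0, 0, 2]] with A = PJP^{-1}, so e^{tA} = P e^{tJ} P^{-1}.

For a Jordan block J_k(λ), e^{tJ_k(λ)} = e^{λt} · (I + tN + t^2 N^2/2! + ... + t^{k-1} N^{k-1}/(k-1)!) where N is the nilpotent superdiagonal part.

Assembling the blocks and conjugating back gives the entries of e^{tA} as shown above.

e^{tA} = [[e^{-3*t}, 0, 0], [0, e^{-2*t}, 0], [0, -4*sinh(2*t), e^{2*t}]]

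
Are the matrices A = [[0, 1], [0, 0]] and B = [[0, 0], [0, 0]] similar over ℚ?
Both have characteristic polynomial x^2, but the minimal polynomial of A is x^2 while the minimal polynomial of B is x. The minimal polynomial is a similarity invariant, so A and B are not similar.

No.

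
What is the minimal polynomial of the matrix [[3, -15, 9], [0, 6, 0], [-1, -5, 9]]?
m_A(x) = (x - 6)^2

The characteristic polynomial factors as (x - 6)^3. The minimal polynomial is ∏(x - λ)^{k_λ} where k_λ is the size of the largest Jordan block at λ.

For λ = 6: rank(A - 6I) = 1, and the largest Jordan block has size 2 (the smallest k with rank((A - 6I)^k) = rank((A - 6I)^(k+1))).

So m_A(x) = (x - 6)^2.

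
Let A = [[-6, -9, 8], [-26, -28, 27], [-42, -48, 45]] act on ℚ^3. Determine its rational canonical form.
R = [[0, 0, 36], [1, 0, -36], [0, 1, 11]]

The invariant factors of A (the non-unit diagonal entries of the Smith normal form of xI - A over ℚ[x]) are (x - 6)(x - 3)(x - 2), each dividing the next. The characteristic polynomial is their product, (x - 6)(x - 3)(x - 2).

The rational canonical form is the block-diagonal matrix of companion matrices C(f_i):
R = [[0, 0, 36], [1, 0, -36], [0, 1, 11]].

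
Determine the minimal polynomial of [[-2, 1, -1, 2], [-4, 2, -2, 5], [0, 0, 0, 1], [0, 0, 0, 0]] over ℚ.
m_A(x) = x^2

The characteristic polynomial factors as x^4. The minimal polynomial is ∏(x - λ)^{k_λ} where k_λ is the size of the largest Jordan block at λ.

For λ = 0: rank(A) = 2, and the largest Jordan block has size 2 (the smallest k with rank(A^k) = rank(A^(k+1))).

So m_A(x) = x^2.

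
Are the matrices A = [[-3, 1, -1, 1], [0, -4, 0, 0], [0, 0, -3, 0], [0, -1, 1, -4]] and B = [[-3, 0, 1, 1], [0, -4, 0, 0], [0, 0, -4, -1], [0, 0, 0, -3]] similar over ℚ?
Both have characteristic polynomial (x + 3)^2(x + 4)^2, but the minimal polynomial of A is (x + 3)(x + 4)^2 while the minimal polynomial of B is (x + 3)(x + 4). The minimal polynomial is a similarity invariant, so A and B are not similar.

No.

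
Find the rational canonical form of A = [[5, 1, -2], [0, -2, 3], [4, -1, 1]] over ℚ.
R = [[0, 0, 1], [1, 0, -4], [0, 1, 4]]

The invariant factors of A (the non-unit diagonal entries of the Smith normal form of xI - A over ℚ[x]) are (x - 1)(x^2 - 3x + 1), each dividing the next. The characteristic polynomial is their product, (x - 1)(x^2 - 3x + 1).

The rational canonical form is the block-diagonal matrix of companion matrices C(f_i):
R = [[0, 0, 1], [1, 0, -4], [0, 1, 4]].

Note the characteristic polynomial does not split into linear factors over ℚ, so A has no Jordan form over ℚ; the rational canonical form exists over any field.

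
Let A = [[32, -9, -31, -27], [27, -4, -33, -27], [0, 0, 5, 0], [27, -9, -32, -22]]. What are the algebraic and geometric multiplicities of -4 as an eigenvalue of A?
The characteristic polynomial is (x - 5)^3(x + 4), so the factor x + 4 appears with exponent 1: the algebraic multiplicity is 1.

rank(A + 4I) = 3, so the eigenspace has dimension 4 - 3 = 1: the geometric multiplicity is 1.

algebraic multiplicity 1, geometric multiplicity 1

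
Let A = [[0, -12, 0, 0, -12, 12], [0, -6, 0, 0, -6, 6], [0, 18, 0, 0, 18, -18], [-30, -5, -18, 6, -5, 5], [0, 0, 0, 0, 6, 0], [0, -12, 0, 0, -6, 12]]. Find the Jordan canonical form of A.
J = [[0, 0, 0, 0, 0, 0], [0, 0, 0, 0, 0, 0], [0, 0, 0, 0, 0, 0], [0, 0, 0, 6, 1, 0], [0, 0, 0, 0, 6, 0], [0, 0, 0, 0, 0, 6]]

The characteristic polynomial is det(xI - A) = x^3(x - 6)^3, so the eigenvalues are 0 (algebraic multiplicity 3), 6 (algebraic multiplicity 3).

For λ = 0: rank(A) = 3. The eigenspace has dimension 6 - 3 = 3, so there are 3 Jordan blocks; the rank sequence gives block sizes [1, 1, 1].

For λ = 6: rank(A - 6I) = 4, rank((A - 6I)^2) = 3. The eigenspace has dimension 6 - 4 = 2, so there are 2 Jordan blocks; the rank sequence gives block sizes [2, 1].

Assembling the blocks gives the Jordan form J above.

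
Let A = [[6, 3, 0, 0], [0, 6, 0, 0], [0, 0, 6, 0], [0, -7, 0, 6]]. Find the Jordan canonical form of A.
The characteristic polynomial is det(xI - A) = (x - 6)^4, so the eigenvalues are 6 (algebraic multiplicity 4).

For λ = 6: rank(A - 6I) = 1, rank((A - 6I)^2) = 0. The eigenspace has dimension 4 - 1 = 3, so there are 3 Jordan blocks; the rank sequence gives block sizes [2, 1, 1].

Assembling the blocks gives the Jordan form J above.

J = [[6, 1, 0, 0], [0, 6, 0, 0], [0, 0, 6, 0], [0, 0, 0, 6]]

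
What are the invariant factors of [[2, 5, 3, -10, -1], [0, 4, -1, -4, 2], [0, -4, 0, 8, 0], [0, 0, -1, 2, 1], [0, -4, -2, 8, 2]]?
(x - 2)^2, (x - 2)^3

The Jordan structure of A has elementary divisors (x - 2)^3, (x - 2)^2. Arranging the block sizes at each eigenvalue in decreasing order and taking row products gives the invariant factors.

Invariant factors (smallest first, each dividing the next): (x - 2)^2, (x - 2)^3.

Check: the last factor (x - 2)^3 is the minimal polynomial, and the product (x - 2)^5 is the characteristic polynomial.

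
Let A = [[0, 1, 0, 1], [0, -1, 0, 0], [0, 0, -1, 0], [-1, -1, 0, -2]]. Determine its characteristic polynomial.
xI - A = [[x, -1, 0, -1], [0, x + 1, 0, 0], [0, 0, x + 1, 0], [1, 1, 0, x + 2]].

Expanding det(xI - A) along the first row:
det(xI - A) = + (x)·det([[x + 1, 0, 0], [0, x + 1, 0], [1, 0, x + 2]]) - (-1)·det([[0, 0, 0], [0, x + 1, 0], [1, 0, x + 2]]) + (0)·det([[0, x + 1, 0], [0, 0, 0], [1, 1, x + 2]]) - (-1)·det([[0, x + 1, 0], [0, 0, x + 1], [1, 1, 0]]).

Evaluating gives χ_A(x) = x^4 + 4x^3 + 6x^2 + 4x + 1 = (x + 1)^4.

χ_A(x) = (x + 1)^4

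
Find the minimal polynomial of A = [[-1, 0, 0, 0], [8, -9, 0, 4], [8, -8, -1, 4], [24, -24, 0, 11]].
m_A(x) = (x - 3)(x + 1)

The characteristic polynomial factors as (x - 3)(x + 1)^3. The minimal polynomial is ∏(x - λ)^{k_λ} where k_λ is the size of the largest Jordan block at λ.

For λ = -1: rank(A + I) = 1, and the largest Jordan block has size 1 (the smallest k with rank((A + I)^k) = rank((A + I)^(k+1))).
For λ = 3: rank(A - 3I) = 3, and the largest Jordan block has size 1 (the smallest k with rank((A - 3I)^k) = rank((A - 3I)^(k+1))).

So m_A(x) = (x - 3)(x + 1).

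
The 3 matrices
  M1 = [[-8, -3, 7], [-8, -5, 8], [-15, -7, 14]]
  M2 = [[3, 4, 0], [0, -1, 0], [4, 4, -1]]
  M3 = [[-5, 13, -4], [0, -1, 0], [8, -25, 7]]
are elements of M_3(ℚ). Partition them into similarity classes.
Characteristic polynomials: χ_{M1} = (x - 3)(x + 1)^2, χ_{M2} = (x - 3)(x + 1)^2, χ_{M3} = (x - 3)(x + 1)^2.

{M1, M3}: invariant factors (x - 3)(x + 1)^2.

{M2}: invariant factors x + 1, (x - 3)(x + 1).

Matrices are similar if and only if their invariant-factor lists agree; the partition into similarity classes is {M1, M3}, {M2}.

2 classes: {M1, M3}, {M2}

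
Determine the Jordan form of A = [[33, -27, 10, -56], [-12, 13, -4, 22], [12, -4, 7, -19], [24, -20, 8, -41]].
The characteristic polynomial is det(xI - A) = (x - 3)^4, so the eigenvalues are 3 (algebraic multiplicity 4).

For λ = 3: rank(A - 3I) = 2, rank((A - 3I)^2) = 0. The eigenspace has dimension 4 - 2 = 2, so there are 2 Jordan blocks; the rank sequence gives block sizes [2, 2].

Assembling the blocks gives the Jordan form J above.

J = [[3, 1, 0, 0], [0, 3, 0, 0], [0, 0, 3, 1], [0, 0, 0, 3]]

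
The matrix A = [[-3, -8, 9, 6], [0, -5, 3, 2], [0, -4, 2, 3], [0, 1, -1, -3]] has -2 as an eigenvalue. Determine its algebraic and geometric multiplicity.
The characteristic polynomial is (x + 2)^3(x + 3), so the factor x + 2 appears with exponent 3: the algebraic multiplicity is 3.

rank(A + 2I) = 3, so the eigenspace has dimension 4 - 3 = 1: the geometric multiplicity is 1.

Since 1 < 3, A is not diagonalizable.

algebraic multiplicity 3, geometric multiplicity 1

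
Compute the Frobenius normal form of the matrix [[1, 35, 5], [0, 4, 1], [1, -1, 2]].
The invariant factors of A (the non-unit diagonal entries of the Smith normal form of xI - A over ℚ[x]) are (x - 6)(x^2 - x + 4), each dividing the next. The characteristic polynomial is their product, (x - 6)(x^2 - x + 4).

The rational canonical form is the block-diagonal matrix of companion matrices C(f_i):
R = [[0, 0, 24], [1, 0, -10], [0, 1, 7]].

Note the characteristic polynomial does not split into linear factors over ℚ, so A has no Jordan form over ℚ; the rational canonical form exists over any field.

R = [[0, 0, 24], [1, 0, -10], [0, 1, 7]]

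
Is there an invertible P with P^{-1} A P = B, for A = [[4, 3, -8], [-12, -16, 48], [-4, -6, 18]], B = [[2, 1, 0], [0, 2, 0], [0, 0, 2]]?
Yes.

Two matrices over a field are similar if and only if they have the same invariant factors.

Both A and B have characteristic polynomial (x - 2)^3 and minimal polynomial (x - 2)^2. Computing further, both have invariant factors x - 2, (x - 2)^2. Hence A and B are similar.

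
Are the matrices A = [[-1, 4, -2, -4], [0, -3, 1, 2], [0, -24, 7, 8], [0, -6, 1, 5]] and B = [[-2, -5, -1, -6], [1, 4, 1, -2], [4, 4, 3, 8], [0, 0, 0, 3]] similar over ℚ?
Two matrices over a field are similar if and only if they have the same invariant factors.

Both A and B have characteristic polynomial (x - 3)^3(x + 1) and minimal polynomial (x - 3)^2(x + 1). Computing further, both have invariant factors x - 3, (x - 3)^2(x + 1). Hence A and B are similar.

Yes.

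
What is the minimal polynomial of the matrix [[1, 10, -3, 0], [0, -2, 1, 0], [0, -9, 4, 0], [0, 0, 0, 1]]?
The characteristic polynomial factors as (x - 1)^4. The minimal polynomial is ∏(x - λ)^{k_λ} where k_λ is the size of the largest Jordan block at λ.

For λ = 1: rank(A - I) = 2, and the largest Jordan block has size 3 (the smallest k with rank((A - I)^k) = rank((A - I)^(k+1))).

So m_A(x) = (x - 1)^3.

m_A(x) = (x - 1)^3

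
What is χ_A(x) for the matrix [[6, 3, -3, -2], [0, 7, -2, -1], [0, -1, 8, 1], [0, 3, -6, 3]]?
χ_A(x) = (x - 6)^4

xI - A = [[x - 6, -3, 3, 2], [0, x - 7, 2, 1], [0, 1, x - 8, -1], [0, -3, 6, x - 3]].

Expanding det(xI - A) along the first row:
det(xI - A) = + (x - 6)·det([[x - 7, 2, 1], [1, x - 8, -1], [-3, 6, x - 3]]) - (-3)·det([[0, 2, 1], [0, x - 8, -1], [0, 6, x - 3]]) + (3)·det([[0, x - 7, 1], [0, 1, -1], [0, -3, x - 3]]) - (2)·det([[0, x - 7, 2], [0, 1, x - 8], [0, -3, 6]]).

Evaluating gives χ_A(x) = x^4 - 24x^3 + 216x^2 - 864x + 1296 = (x - 6)^4.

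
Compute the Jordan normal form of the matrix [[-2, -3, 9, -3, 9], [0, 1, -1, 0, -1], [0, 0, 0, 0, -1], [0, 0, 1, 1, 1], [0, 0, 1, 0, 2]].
J = [[-2, 0, 0, 0, 0], [0, 1, 1, 0, 0], [0, 0, 1, 0, 0], [0, 0, 0, 1, 0], [0, 0, 0, 0, 1]]

The characteristic polynomial is det(xI - A) = (x - 1)^4(x + 2), so the eigenvalues are -2 (algebraic multiplicity 1), 1 (algebraic multiplicity 4).

For λ = -2: algebraic multiplicity 1 gives one 1×1 block.

For λ = 1: rank(A - I) = 2, rank((A - I)^2) = 1. The eigenspace has dimension 5 - 2 = 3, so there are 3 Jordan blocks; the rank sequence gives block sizes [2, 1, 1].

Assembling the blocks gives the Jordan form J above.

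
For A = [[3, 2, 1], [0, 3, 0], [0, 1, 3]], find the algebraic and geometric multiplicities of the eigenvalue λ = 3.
The characteristic polynomial is (x - 3)^3, so the factor x - 3 appears with exponent 3: the algebraic multiplicity is 3.

rank(A - 3I) = 2, so the eigenspace has dimension 3 - 2 = 1: the geometric multiplicity is 1.

Since 1 < 3, A is not diagonalizable.

algebraic multiplicity 3, geometric multiplicity 1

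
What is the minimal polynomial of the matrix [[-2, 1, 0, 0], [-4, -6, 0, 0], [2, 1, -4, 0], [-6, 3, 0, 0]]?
The characteristic polynomial factors as x(x + 4)^3. The minimal polynomial is ∏(x - λ)^{k_λ} where k_λ is the size of the largest Jordan block at λ.

For λ = -4: rank(A + 4I) = 2, and the largest Jordan block has size 2 (the smallest k with rank((A + 4I)^k) = rank((A + 4I)^(k+1))).
For λ = 0: rank(A) = 3, and the largest Jordan block has size 1 (the smallest k with rank(A^k) = rank(A^(k+1))).

So m_A(x) = x(x + 4)^2.

m_A(x) = x(x + 4)^2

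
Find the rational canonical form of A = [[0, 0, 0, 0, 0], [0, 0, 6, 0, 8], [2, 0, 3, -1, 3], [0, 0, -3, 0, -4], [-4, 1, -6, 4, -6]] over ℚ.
The invariant factors of A (the non-unit diagonal entries of the Smith normal form of xI - A over ℚ[x]) are x, x^2(x^2 + 3x + 5), each dividing the next. The characteristic polynomial is their product, x^3(x^2 + 3x + 5).

The rational canonical form is the block-diagonal matrix of companion matrices C(f_i):
R = [[0, 0, 0, 0, 0], [0, 0, 0, 0, 0], [0, 1, 0, 0, 0], [0, 0, 1, 0, -5], [0, 0, 0, 1, -3]].

Note the characteristic polynomial does not split into linear factors over ℚ, so A has no Jordan form over ℚ; the rational canonical form exists over any field.

R = [[0, 0, 0, 0, 0], [0, 0, 0, 0, 0], [0, 1, 0, 0, 0], [0, 0, 1, 0, -5], [0, 0, 0, 1, -3]]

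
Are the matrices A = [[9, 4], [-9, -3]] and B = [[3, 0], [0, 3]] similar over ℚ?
No.

Both have characteristic polynomial (x - 3)^2, but the minimal polynomial of A is (x - 3)^2 while the minimal polynomial of B is x - 3. The minimal polynomial is a similarity invariant, so A and B are not similar.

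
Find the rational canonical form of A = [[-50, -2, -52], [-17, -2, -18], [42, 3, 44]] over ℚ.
R = [[0, 0, 0], [1, 0, -16], [0, 1, -8]]

The invariant factors of A (the non-unit diagonal entries of the Smith normal form of xI - A over ℚ[x]) are x(x + 4)^2, each dividing the next. The characteristic polynomial is their product, x(x + 4)^2.

The rational canonical form is the block-diagonal matrix of companion matrices C(f_i):
R = [[0, 0, 0], [1, 0, -16], [0, 1, -8]].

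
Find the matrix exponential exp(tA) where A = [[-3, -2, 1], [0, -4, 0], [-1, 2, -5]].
A has Jordan form J = [[-4, 1, 0], [0, -4, 0], [0, 0, -4]] with A = PJP^{-1}, so e^{tA} = P e^{tJ} P^{-1}.

For a Jordan block J_k(λ), e^{tJ_k(λ)} = e^{λt} · (I + tN + t^2 N^2/2! + ... + t^{k-1} N^{k-1}/(k-1)!) where N is the nilpotent superdiagonal part.

Assembling the blocks and conjugating back gives the entries of e^{tA} as shown above.

e^{tA} = [[(t + 1)*e^{-4*t}, -2*t*e^{-4*t}, t*e^{-4*t}], [0, e^{-4*t}, 0], [-t*e^{-4*t}, 2*t*e^{-4*t}, (1 - t)*e^{-4*t}]]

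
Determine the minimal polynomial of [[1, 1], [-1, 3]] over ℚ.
The characteristic polynomial factors as (x - 2)^2. The minimal polynomial is ∏(x - λ)^{k_λ} where k_λ is the size of the largest Jordan block at λ.

For λ = 2: rank(A - 2I) = 1, and the largest Jordan block has size 2 (the smallest k with rank((A - 2I)^k) = rank((A - 2I)^(k+1))).

So m_A(x) = (x - 2)^2.

m_A(x) = (x - 2)^2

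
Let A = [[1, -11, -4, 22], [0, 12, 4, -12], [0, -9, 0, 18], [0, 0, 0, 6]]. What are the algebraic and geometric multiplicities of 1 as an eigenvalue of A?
algebraic multiplicity 1, geometric multiplicity 1

The characteristic polynomial is (x - 6)^3(x - 1), so the factor x - 1 appears with exponent 1: the algebraic multiplicity is 1.

rank(A - I) = 3, so the eigenspace has dimension 4 - 3 = 1: the geometric multiplicity is 1.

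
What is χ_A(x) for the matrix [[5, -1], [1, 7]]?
χ_A(x) = (x - 6)^2

xI - A = [[x - 5, 1], [-1, x - 7]].

Expanding det(xI - A) along the first row:
det(xI - A) = + (x - 5)·det([[x - 7]]) - (1)·det([[-1]]).

Evaluating gives χ_A(x) = x^2 - 12x + 36 = (x - 6)^2.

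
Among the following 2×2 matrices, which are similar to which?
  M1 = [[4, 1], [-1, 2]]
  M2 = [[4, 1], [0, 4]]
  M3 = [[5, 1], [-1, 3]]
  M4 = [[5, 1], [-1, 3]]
Characteristic polynomials: χ_{M1} = (x - 3)^2, χ_{M2} = (x - 4)^2, χ_{M3} = (x - 4)^2, χ_{M4} = (x - 4)^2.

{M1}: invariant factors (x - 3)^2.

{M2, M3, M4}: invariant factors (x - 4)^2.

Matrices are similar if and only if their invariant-factor lists agree; the partition into similarity classes is {M1}, {M2, M3, M4}.

2 classes: {M1}, {M2, M3, M4}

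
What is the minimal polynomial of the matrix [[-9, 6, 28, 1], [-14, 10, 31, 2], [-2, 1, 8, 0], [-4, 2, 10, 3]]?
The characteristic polynomial factors as (x - 3)^4. The minimal polynomial is ∏(x - λ)^{k_λ} where k_λ is the size of the largest Jordan block at λ.

For λ = 3: rank(A - 3I) = 2, and the largest Jordan block has size 2 (the smallest k with rank((A - 3I)^k) = rank((A - 3I)^(k+1))).

So m_A(x) = (x - 3)^2.

m_A(x) = (x - 3)^2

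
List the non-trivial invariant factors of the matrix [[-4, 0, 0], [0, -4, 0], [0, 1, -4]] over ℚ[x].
The Jordan structure of A has elementary divisors (x + 4)^2, (x + 4). Arranging the block sizes at each eigenvalue in decreasing order and taking row products gives the invariant factors.

Invariant factors (smallest first, each dividing the next): x + 4, (x + 4)^2.

Check: the last factor (x + 4)^2 is the minimal polynomial, and the product (x + 4)^3 is the characteristic polynomial.

x + 4, (x + 4)^2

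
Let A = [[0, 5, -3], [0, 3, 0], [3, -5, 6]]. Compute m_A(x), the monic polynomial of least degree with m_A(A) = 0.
The characteristic polynomial factors as (x - 3)^3. The minimal polynomial is ∏(x - λ)^{k_λ} where k_λ is the size of the largest Jordan block at λ.

For λ = 3: rank(A - 3I) = 1, and the largest Jordan block has size 2 (the smallest k with rank((A - 3I)^k) = rank((A - 3I)^(k+1))).

So m_A(x) = (x - 3)^2.

m_A(x) = (x - 3)^2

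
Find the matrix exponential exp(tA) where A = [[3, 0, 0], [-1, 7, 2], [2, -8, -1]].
A has Jordan form J = [[3, 1, 0], [0, 3, 0], [0, 0, 3]] with A = PJP^{-1}, so e^{tA} = P e^{tJ} P^{-1}.

For a Jordan block J_k(λ), e^{tJ_k(λ)} = e^{λt} · (I + tN + t^2 N^2/2! + ... + t^{k-1} N^{k-1}/(k-1)!) where N is the nilpotent superdiagonal part.

Assembling the blocks and conjugating back gives the entries of e^{tA} as shown above.

e^{tA} = [[e^{3*t}, 0, 0], [-t*e^{3*t}, (4*t + 1)*e^{3*t}, 2*t*e^{3*t}], [2*t*e^{3*t}, -8*t*e^{3*t}, (1 - 4*t)*e^{3*t}]]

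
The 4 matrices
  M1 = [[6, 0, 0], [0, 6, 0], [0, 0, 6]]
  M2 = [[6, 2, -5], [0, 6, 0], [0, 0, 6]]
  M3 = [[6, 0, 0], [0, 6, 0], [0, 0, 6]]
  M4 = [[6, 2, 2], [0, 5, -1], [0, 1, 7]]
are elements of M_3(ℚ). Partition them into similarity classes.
Characteristic polynomials: χ_{M1} = (x - 6)^3, χ_{M2} = (x - 6)^3, χ_{M3} = (x - 6)^3, χ_{M4} = (x - 6)^3.

{M1, M3}: invariant factors x - 6, x - 6, x - 6.

{M2, M4}: invariant factors x - 6, (x - 6)^2.

Matrices are similar if and only if their invariant-factor lists agree; the partition into similarity classes is {M1, M3}, {M2, M4}.

2 classes: {M1, M3}, {M2, M4}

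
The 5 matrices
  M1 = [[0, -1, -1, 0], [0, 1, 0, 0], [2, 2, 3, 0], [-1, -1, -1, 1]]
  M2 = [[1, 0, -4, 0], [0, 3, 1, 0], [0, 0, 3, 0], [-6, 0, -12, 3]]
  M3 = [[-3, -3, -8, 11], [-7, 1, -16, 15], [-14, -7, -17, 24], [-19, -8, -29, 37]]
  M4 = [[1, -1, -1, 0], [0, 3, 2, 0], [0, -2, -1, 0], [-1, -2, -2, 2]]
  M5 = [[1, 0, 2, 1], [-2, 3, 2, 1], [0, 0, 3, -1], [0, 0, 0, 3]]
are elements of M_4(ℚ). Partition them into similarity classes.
4 classes: {M1}, {M2, M5}, {M3}, {M4}

Characteristic polynomials: χ_{M1} = (x - 2)(x - 1)^3, χ_{M2} = (x - 3)^3(x - 1), χ_{M3} = x(x - 6)^3, χ_{M4} = (x - 2)(x - 1)^3, χ_{M5} = (x - 3)^3(x - 1).

{M1}: invariant factors x - 1, x - 1, (x - 2)(x - 1).

{M2, M5}: invariant factors x - 3, (x - 3)^2(x - 1).

{M3}: invariant factors x(x - 6)^3.

{M4}: invariant factors x - 1, (x - 2)(x - 1)^2.

Matrices are similar if and only if their invariant-factor lists agree; the partition into similarity classes is {M1}, {M2, M5}, {M3}, {M4}.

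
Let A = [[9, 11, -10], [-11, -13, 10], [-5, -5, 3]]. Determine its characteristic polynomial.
xI - A = [[x - 9, -11, 10], [11, x + 13, -10], [5, 5, x - 3]].

Expanding det(xI - A) along the first row:
det(xI - A) = + (x - 9)·det([[x + 13, -10], [5, x - 3]]) - (-11)·det([[11, -10], [5, x - 3]]) + (10)·det([[11, x + 13], [5, 5]]).

Evaluating gives χ_A(x) = x^3 + x^2 - 8x - 12 = (x - 3)(x + 2)^2.

χ_A(x) = (x - 3)(x + 2)^2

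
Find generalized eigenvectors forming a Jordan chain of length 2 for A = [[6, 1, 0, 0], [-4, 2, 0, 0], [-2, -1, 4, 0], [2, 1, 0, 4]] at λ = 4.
We seek v_1 ∈ ker((A - 4I)^2) \ ker(A - 4I), then set v_{i+1} = (A - 4I) v_i.

One such chain is v_1 = [[0, 1, 2, -2]]^T, v_2 = [[1, -2, -1, 1]]^T. Check: (A - 4I) v_2 = [[0, 0, 0, 0]]^T = 0.

v_1 = [[0, 1, 2, -2]]^T, v_2 = [[1, -2, -1, 1]]^T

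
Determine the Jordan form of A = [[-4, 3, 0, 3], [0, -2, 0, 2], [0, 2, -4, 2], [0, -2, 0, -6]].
The characteristic polynomial is det(xI - A) = (x + 4)^4, so the eigenvalues are -4 (algebraic multiplicity 4).

For λ = -4: rank(A + 4I) = 1, rank((A + 4I)^2) = 0. The eigenspace has dimension 4 - 1 = 3, so there are 3 Jordan blocks; the rank sequence gives block sizes [2, 1, 1].

Assembling the blocks gives the Jordan form J above.

J = [[-4, 1, 0, 0], [0, -4, 0, 0], [0, 0, -4, 0], [0, 0, 0, -4]]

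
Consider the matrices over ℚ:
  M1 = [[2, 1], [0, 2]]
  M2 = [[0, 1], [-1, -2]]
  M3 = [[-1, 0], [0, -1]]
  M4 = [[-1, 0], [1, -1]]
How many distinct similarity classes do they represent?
Characteristic polynomials: χ_{M1} = (x - 2)^2, χ_{M2} = (x + 1)^2, χ_{M3} = (x + 1)^2, χ_{M4} = (x + 1)^2.

{M1}: invariant factors (x - 2)^2.

{M2, M4}: invariant factors (x + 1)^2.

{M3}: invariant factors x + 1, x + 1.

Matrices are similar if and only if their invariant-factor lists agree; the partition into similarity classes is {M1}, {M2, M4}, {M3}.

3 classes: {M1}, {M2, M4}, {M3}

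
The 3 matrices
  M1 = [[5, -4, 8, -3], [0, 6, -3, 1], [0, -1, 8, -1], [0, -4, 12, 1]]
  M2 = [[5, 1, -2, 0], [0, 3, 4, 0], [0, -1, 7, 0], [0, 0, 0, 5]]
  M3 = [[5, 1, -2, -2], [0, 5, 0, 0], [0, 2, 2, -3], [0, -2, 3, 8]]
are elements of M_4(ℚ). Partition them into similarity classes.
Characteristic polynomials: χ_{M1} = (x - 5)^4, χ_{M2} = (x - 5)^4, χ_{M3} = (x - 5)^4.

{M1, M3}: invariant factors (x - 5)^2, (x - 5)^2.

{M2}: invariant factors x - 5, x - 5, (x - 5)^2.

Matrices are similar if and only if their invariant-factor lists agree; the partition into similarity classes is {M1, M3}, {M2}.

2 classes: {M1, M3}, {M2}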